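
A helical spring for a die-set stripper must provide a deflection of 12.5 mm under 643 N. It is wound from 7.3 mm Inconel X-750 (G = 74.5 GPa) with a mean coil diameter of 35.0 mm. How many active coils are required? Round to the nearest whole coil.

12

Required rate k = F/δ = 643/12.5 = 51.44 N/mm
N_a = Gd⁴/(8D³k) = (74.5×10³ × 7.3⁴)/(8 × 35.0³ × 51.44)
    = 2.11567e+08 / 1.76439e+07 = 11.99 → 12 coils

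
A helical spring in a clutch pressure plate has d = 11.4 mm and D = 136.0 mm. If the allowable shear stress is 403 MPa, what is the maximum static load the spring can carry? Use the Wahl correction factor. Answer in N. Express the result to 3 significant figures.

C = D/d = 136.0/11.4 = 11.9298
K_W = (4C−1)/(4C−4) + 0.615/C = 46.719/43.719 + 0.0516 = 1.1202
τ_max = K·8FD/(πd³) → F_max = τ_allow·πd³/(8DK)
F_max = 403·π·11.4³/(8·136.0·1.1202) = 1.8757e+06/1218.7 = 1539.1 N

1540 N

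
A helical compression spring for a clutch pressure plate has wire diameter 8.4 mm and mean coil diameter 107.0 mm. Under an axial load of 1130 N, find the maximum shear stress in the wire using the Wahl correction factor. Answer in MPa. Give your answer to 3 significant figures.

578 MPa

Spring index C = D/d = 107.0/8.4 = 12.7381
K_W = (4C−1)/(4C−4) + 0.615/C = 49.952/46.952 + 0.0483 = 1.1122
τ₀ = 8FD/(πd³) = 8·1130·107.0/(π·8.4³) = 967280/1862 = 519.47 MPa
τ_max = K·τ₀ = 1.1122 × 519.47 = 577.75 MPa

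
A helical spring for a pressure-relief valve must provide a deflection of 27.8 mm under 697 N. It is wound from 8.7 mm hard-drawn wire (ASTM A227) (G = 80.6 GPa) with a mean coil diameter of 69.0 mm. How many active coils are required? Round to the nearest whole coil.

7

Required rate k = F/δ = 697/27.8 = 25.072 N/mm
N_a = Gd⁴/(8D³k) = (80.6×10³ × 8.7⁴)/(8 × 69.0³ × 25.072)
    = 4.61755e+08 / 6.58909e+07 = 7.008 → 7 coils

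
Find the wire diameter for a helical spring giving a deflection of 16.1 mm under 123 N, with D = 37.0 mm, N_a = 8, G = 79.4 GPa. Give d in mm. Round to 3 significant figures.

Required rate k = F/δ = 123/16.1 = 7.6398 N/mm
d = (8D³N_a·k / G)^(1/4) = (8·37.0³·8·7.6398 / (79.4×10³))^0.25
  = (311.92)^0.25 = 4.2025 mm

4.20 mm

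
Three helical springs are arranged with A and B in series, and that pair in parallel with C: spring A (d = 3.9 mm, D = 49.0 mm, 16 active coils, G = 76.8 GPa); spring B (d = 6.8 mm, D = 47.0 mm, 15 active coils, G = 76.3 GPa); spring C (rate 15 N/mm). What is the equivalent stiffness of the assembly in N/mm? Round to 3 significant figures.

k_A = Gd⁴/(8D³N_a) = (76.8×10³)(3.9⁴)/(8·49.0³·16) = 1.1798 N/mm
k_B = Gd⁴/(8D³N_a) = (76.3×10³)(6.8⁴)/(8·47.0³·15) = 13.094 N/mm
Springs A,B series: k_AB = 1/(1/1.1798+1/13.094) = 1.0823 N/mm; parallel with C: k_eq = 1.0823+15 = 16.082 N/mm

16.1 N/mm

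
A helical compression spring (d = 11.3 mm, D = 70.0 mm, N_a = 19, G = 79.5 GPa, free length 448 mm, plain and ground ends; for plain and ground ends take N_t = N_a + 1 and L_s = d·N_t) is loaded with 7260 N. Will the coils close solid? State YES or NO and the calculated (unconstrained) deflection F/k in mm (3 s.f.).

YES, δ = 292 mm

k = Gd⁴/(8D³N_a) = (79.5×10³)(11.3⁴)/(8·70.0³·19) = 24.862 N/mm
N_t = 20; L_s = 11.3·20 = 226 mm; δ_solid = L₀ − L_s = 448 − 226 = 222 mm
δ = F/k = 7260/24.862 = 292.01 mm
δ ≥ δ_solid → spring goes solid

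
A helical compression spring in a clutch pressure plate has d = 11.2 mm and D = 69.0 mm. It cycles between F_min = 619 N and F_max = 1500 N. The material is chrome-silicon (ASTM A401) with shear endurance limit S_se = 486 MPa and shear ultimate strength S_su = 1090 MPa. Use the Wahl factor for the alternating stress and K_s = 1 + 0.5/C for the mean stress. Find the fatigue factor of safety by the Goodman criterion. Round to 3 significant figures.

3.67

C = D/d = 69.0/11.2 = 6.1607; K_W = (4C−1)/(4C−4)+0.615/C = 1.2452; K_s = 1+0.5/C = 1.0812
F_a = (F_max−F_min)/2 = 440.5 N; F_m = (F_max+F_min)/2 = 1059.5 N
τ_a = K_W·8F_aD/(πd³) = 1.2452 × 55.091 = 68.597 MPa
τ_m = K_s·8F_mD/(πd³) = 1.0812 × 132.51 = 143.26 MPa
Goodman: 1/n_f = τ_a/S_se + τ_m/S_su = 68.597/486 + 143.26/1090 = 0.14115 + 0.13143 = 0.27258
n_f = 1/0.27258 = 3.669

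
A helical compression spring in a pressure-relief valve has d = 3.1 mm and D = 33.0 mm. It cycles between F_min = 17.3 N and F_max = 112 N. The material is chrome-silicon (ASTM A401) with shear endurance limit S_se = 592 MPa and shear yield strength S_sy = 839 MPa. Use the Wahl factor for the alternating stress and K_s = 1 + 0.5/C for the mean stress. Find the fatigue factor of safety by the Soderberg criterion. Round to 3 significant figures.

C = D/d = 33.0/3.1 = 10.6452; K_W = (4C−1)/(4C−4)+0.615/C = 1.1355; K_s = 1+0.5/C = 1.0470
F_a = (F_max−F_min)/2 = 47.35 N; F_m = (F_max+F_min)/2 = 64.65 N
τ_a = K_W·8F_aD/(πd³) = 1.1355 × 133.56 = 151.67 MPa
τ_m = K_s·8F_mD/(πd³) = 1.0470 × 182.36 = 190.93 MPa
Soderberg: 1/n_f = τ_a/S_se + τ_m/S_sy = 151.67/592 + 190.93/839 = 0.25619 + 0.22757 = 0.48376
n_f = 1/0.48376 = 2.067

2.07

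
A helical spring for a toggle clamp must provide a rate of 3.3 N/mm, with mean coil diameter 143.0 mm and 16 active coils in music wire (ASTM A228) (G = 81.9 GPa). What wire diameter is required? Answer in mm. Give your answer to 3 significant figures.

11.1 mm

d = (8D³N_a·k / G)^(1/4) = (8·143.0³·16·3.3 / (81.9×10³))^0.25
  = (15082)^0.25 = 11.0818 mm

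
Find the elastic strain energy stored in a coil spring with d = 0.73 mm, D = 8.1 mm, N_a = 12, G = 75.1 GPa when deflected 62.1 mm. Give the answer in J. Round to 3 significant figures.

k = Gd⁴/(8D³N_a) = (75.1×10³)(0.73⁴)/(8·8.1³·12) = 0.41803 N/mm
U = ½kδ² = 0.5 × 0.41803 × 62.1² = 806.04 N·mm = 0.80604 J

0.806 J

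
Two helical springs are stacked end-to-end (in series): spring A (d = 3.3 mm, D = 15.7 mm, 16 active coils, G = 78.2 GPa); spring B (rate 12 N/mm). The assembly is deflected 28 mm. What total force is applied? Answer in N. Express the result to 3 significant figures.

205 N

k_A = Gd⁴/(8D³N_a) = (78.2×10³)(3.3⁴)/(8·15.7³·16) = 18.722 N/mm
Series: 1/k_eq = 1/18.722 + 1/12 = 0.13675; k_eq = 7.3128 N/mm
F = k_eq·δ = 7.3128·28 = 204.76 N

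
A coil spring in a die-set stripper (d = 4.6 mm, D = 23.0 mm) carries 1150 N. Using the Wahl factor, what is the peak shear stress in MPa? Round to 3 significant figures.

Spring index C = D/d = 23.0/4.6 = 5.0000
K_W = (4C−1)/(4C−4) + 0.615/C = 19.000/16.000 + 0.1230 = 1.3105
τ₀ = 8FD/(πd³) = 8·1150·23.0/(π·4.6³) = 211600/305.79 = 691.98 MPa
τ_max = K·τ₀ = 1.3105 × 691.98 = 906.84 MPa

907 MPa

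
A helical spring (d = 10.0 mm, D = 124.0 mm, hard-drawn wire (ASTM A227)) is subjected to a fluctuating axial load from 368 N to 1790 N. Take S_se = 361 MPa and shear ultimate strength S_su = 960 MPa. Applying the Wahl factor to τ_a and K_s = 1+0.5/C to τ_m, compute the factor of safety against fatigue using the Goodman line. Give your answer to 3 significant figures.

0.941

C = D/d = 124.0/10.0 = 12.4000; K_W = (4C−1)/(4C−4)+0.615/C = 1.1154; K_s = 1+0.5/C = 1.0403
F_a = (F_max−F_min)/2 = 711 N; F_m = (F_max+F_min)/2 = 1079 N
τ_a = K_W·8F_aD/(πd³) = 1.1154 × 224.51 = 250.41 MPa
τ_m = K_s·8F_mD/(πd³) = 1.0403 × 340.71 = 354.45 MPa
Goodman: 1/n_f = τ_a/S_se + τ_m/S_su = 250.41/361 + 354.45/960 = 0.69366 + 0.36922 = 1.0629
n_f = 1/1.0629 = 0.9408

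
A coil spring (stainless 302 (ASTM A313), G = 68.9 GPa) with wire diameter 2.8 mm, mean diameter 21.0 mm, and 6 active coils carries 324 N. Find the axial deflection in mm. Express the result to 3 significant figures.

k = Gd⁴/(8D³N_a) = (68.9×10³)(2.8⁴)/(8·21.0³·6) = 9.5269 N/mm
δ = F/k = 324 / 9.5269 = 34.009 mm

34.0 mm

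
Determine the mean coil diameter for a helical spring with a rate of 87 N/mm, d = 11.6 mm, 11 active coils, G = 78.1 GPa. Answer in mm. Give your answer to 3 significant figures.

D = (Gd⁴/(8N_a·k))^(1/3) = (78.1×10³·11.6⁴/(8·11·87))^(1/3)
  = (184706)^(1/3) = 56.9500 mm

56.9 mm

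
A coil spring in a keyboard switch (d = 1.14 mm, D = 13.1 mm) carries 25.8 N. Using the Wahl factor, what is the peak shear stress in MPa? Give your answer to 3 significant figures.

Spring index C = D/d = 13.1/1.14 = 11.4912
K_W = (4C−1)/(4C−4) + 0.615/C = 44.965/41.965 + 0.0535 = 1.1250
τ₀ = 8FD/(πd³) = 8·25.8·13.1/(π·1.14³) = 2703.84/4.6544 = 580.92 MPa
τ_max = K·τ₀ = 1.1250 × 580.92 = 653.54 MPa

654 MPa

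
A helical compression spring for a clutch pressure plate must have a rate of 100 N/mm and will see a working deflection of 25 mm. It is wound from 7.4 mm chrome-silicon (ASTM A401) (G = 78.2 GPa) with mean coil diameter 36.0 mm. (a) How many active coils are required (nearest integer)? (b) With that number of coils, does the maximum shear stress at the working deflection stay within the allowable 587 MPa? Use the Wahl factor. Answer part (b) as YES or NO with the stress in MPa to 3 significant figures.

(a) 6 coils; (b) NO, τ_max = 782 MPa

N_a = Gd⁴/(8D³k) = (78.2×10³)(7.4⁴)/(8·36.0³·100) = 6.283 → N_a = 6
Actual rate k = Gd⁴/(8D³·6) = 104.71 N/mm
Working load F = kδ = 104.71·25 = 2617.7 N
C = 36.0/7.4 = 4.8649; K_W = (4C−1)/(4C−4)+0.615/C = 1.3205
τ_max = K_W·8FD/(πd³) = 1.3205·592.21 = 781.99 MPa
τ_max > 587 MPa → exceeds allowable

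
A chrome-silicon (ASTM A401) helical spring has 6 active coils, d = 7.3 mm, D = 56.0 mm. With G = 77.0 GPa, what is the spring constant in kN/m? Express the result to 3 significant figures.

k = Gd⁴/(8D³N_a) = (77.0×10³ × 7.3⁴) / (8 × 56.0³ × 6)
  = 2.18666e+08 / 8.42957e+06 = 25.94 N/mm

25.9 kN/m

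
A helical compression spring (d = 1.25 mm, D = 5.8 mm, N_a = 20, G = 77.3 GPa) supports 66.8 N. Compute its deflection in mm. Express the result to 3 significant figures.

11.0 mm

k = Gd⁴/(8D³N_a) = (77.3×10³)(1.25⁴)/(8·5.8³·20) = 6.0453 N/mm
δ = F/k = 66.8 / 6.0453 = 11.05 mm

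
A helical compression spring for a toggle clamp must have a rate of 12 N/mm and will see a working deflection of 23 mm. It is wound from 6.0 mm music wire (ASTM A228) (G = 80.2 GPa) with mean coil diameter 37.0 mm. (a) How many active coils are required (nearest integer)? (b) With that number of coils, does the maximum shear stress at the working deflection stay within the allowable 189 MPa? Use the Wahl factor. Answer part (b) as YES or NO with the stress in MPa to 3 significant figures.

N_a = Gd⁴/(8D³k) = (80.2×10³)(6.0⁴)/(8·37.0³·12) = 21.37 → N_a = 21
Actual rate k = Gd⁴/(8D³·21) = 12.214 N/mm
Working load F = kδ = 12.214·23 = 280.93 N
C = 37.0/6.0 = 6.1667; K_W = (4C−1)/(4C−4)+0.615/C = 1.2449
τ_max = K_W·8FD/(πd³) = 1.2449·122.54 = 152.55 MPa
τ_max ≤ 189 MPa → acceptable

(a) 21 coils; (b) YES, τ_max = 153 MPa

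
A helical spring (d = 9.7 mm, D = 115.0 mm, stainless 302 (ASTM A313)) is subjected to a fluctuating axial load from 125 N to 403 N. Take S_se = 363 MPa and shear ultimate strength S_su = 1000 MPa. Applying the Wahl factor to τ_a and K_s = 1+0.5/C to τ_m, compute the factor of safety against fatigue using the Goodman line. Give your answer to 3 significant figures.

C = D/d = 115.0/9.7 = 11.8557; K_W = (4C−1)/(4C−4)+0.615/C = 1.1210; K_s = 1+0.5/C = 1.0422
F_a = (F_max−F_min)/2 = 139 N; F_m = (F_max+F_min)/2 = 264 N
τ_a = K_W·8F_aD/(πd³) = 1.1210 × 44.6 = 49.995 MPa
τ_m = K_s·8F_mD/(πd³) = 1.0422 × 84.708 = 88.281 MPa
Goodman: 1/n_f = τ_a/S_se + τ_m/S_su = 49.995/363 + 88.281/1000 = 0.13773 + 0.08828 = 0.22601
n_f = 1/0.22601 = 4.425

4.42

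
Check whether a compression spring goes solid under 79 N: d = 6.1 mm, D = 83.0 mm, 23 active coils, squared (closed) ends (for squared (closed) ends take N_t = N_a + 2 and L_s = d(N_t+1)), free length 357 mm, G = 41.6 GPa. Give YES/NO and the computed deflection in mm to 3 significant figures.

NO, δ = 144 mm

k = Gd⁴/(8D³N_a) = (41.6×10³)(6.1⁴)/(8·83.0³·23) = 0.54747 N/mm
N_t = 25; L_s = 6.1·26 = 158.6 mm; δ_solid = L₀ − L_s = 357 − 158.6 = 198.4 mm
δ = F/k = 79/0.54747 = 144.3 mm
δ < δ_solid → spring does not go solid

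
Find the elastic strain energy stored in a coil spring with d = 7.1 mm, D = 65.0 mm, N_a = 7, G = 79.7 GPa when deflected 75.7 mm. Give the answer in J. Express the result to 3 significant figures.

37.7 J

k = Gd⁴/(8D³N_a) = (79.7×10³)(7.1⁴)/(8·65.0³·7) = 13.169 N/mm
U = ½kδ² = 0.5 × 13.169 × 75.7² = 37733 N·mm = 37.733 J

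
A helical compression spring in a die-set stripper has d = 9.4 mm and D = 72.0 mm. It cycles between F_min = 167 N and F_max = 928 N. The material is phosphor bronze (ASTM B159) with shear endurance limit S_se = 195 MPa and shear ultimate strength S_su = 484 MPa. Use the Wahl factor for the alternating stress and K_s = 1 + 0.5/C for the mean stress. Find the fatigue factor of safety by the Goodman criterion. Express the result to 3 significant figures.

1.28

C = D/d = 72.0/9.4 = 7.6596; K_W = (4C−1)/(4C−4)+0.615/C = 1.1929; K_s = 1+0.5/C = 1.0653
F_a = (F_max−F_min)/2 = 380.5 N; F_m = (F_max+F_min)/2 = 547.5 N
τ_a = K_W·8F_aD/(πd³) = 1.1929 × 83.993 = 100.2 MPa
τ_m = K_s·8F_mD/(πd³) = 1.0653 × 120.86 = 128.75 MPa
Goodman: 1/n_f = τ_a/S_se + τ_m/S_su = 100.2/195 + 128.75/484 = 0.51383 + 0.26601 = 0.77983
n_f = 1/0.77983 = 1.282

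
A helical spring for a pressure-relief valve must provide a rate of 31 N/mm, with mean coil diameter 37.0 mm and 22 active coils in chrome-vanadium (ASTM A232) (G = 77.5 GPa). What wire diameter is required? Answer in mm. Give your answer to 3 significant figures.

7.73 mm

d = (8D³N_a·k / G)^(1/4) = (8·37.0³·22·31 / (77.5×10³))^0.25
  = (3566)^0.25 = 7.7276 mm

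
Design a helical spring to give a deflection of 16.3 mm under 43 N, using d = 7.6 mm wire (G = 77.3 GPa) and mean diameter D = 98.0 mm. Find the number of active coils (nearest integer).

13

Required rate k = F/δ = 43/16.3 = 2.638 N/mm
N_a = Gd⁴/(8D³k) = (77.3×10³ × 7.6⁴)/(8 × 98.0³ × 2.638)
    = 2.5789e+08 / 1.98632e+07 = 12.98 → 13 coils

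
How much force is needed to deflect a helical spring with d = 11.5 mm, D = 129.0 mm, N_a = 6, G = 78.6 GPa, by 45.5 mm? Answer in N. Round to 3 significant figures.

k = Gd⁴/(8D³N_a) = (78.6×10³)(11.5⁴)/(8·129.0³·6) = 13.341 N/mm
F = k·δ = 13.341 × 45.5 = 607.04 N

607 N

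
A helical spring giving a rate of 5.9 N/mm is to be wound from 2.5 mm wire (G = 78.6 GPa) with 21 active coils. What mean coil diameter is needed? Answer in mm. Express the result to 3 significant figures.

D = (Gd⁴/(8N_a·k))^(1/3) = (78.6×10³·2.5⁴/(8·21·5.9))^(1/3)
  = (3097.57)^(1/3) = 14.5772 mm

14.6 mm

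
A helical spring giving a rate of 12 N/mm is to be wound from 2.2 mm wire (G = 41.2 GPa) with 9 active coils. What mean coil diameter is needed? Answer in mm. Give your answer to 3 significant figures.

D = (Gd⁴/(8N_a·k))^(1/3) = (41.2×10³·2.2⁴/(8·9·12))^(1/3)
  = (1117.05)^(1/3) = 10.3759 mm

10.4 mm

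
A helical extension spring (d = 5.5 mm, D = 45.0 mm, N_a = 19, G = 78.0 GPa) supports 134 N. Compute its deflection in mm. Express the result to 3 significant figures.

26.0 mm

k = Gd⁴/(8D³N_a) = (78.0×10³)(5.5⁴)/(8·45.0³·19) = 5.153 N/mm
δ = F/k = 134 / 5.153 = 26.004 mm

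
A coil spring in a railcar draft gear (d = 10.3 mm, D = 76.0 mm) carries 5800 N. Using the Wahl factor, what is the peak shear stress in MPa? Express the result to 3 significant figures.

1230 MPa

Spring index C = D/d = 76.0/10.3 = 7.3786
K_W = (4C−1)/(4C−4) + 0.615/C = 28.515/25.515 + 0.0833 = 1.2009
τ₀ = 8FD/(πd³) = 8·5800·76.0/(π·10.3³) = 3.5264e+06/3432.9 = 1027.2 MPa
τ_max = K·τ₀ = 1.2009 × 1027.2 = 1233.6 MPa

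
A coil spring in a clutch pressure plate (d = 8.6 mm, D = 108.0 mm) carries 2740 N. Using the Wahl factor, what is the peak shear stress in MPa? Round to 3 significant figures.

1320 MPa

Spring index C = D/d = 108.0/8.6 = 12.5581
K_W = (4C−1)/(4C−4) + 0.615/C = 49.233/46.233 + 0.0490 = 1.1139
τ₀ = 8FD/(πd³) = 8·2740·108.0/(π·8.6³) = 2.36736e+06/1998.2 = 1184.7 MPa
τ_max = K·τ₀ = 1.1139 × 1184.7 = 1319.6 MPa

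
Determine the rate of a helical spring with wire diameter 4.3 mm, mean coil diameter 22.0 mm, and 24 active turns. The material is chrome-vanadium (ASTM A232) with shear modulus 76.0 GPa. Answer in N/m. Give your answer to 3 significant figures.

k = Gd⁴/(8D³N_a) = (76.0×10³ × 4.3⁴) / (8 × 22.0³ × 24)
  = 2.59829e+07 / 2.04442e+06 = 12.709 N/mm = 12709 N/m

12700 N/m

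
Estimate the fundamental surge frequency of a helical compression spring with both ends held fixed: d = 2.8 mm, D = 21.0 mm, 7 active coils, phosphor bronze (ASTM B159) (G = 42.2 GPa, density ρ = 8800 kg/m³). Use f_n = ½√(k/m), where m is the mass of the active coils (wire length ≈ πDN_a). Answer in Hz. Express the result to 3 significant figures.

224 Hz

k = Gd⁴/(8D³N_a) = (42.2×10³)(2.8⁴)/(8·21.0³·7) = 5.0015 N/mm = 5001.5 N/m
Wire length L = πDN_a = π·21.0·7 = 461.81 mm
m = ρ·(πd²/4)·L = 8800 × 6.1575×10⁻⁶ m² × 0.46181 m = 0.025024 kg
f_n = ½√(k/m) = 0.5·√(5001.5/0.025024) = 0.5·√(1.9987e+05) = 223.53 Hz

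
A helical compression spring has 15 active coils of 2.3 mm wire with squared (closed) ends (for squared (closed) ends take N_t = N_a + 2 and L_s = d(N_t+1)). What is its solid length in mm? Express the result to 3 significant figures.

squared (closed) ends: N_t = N_a + 2 = 15 + 2 = 17
L_s = d·(N_t+1) = 2.3 × 18 = 41.4 mm

41.4 mm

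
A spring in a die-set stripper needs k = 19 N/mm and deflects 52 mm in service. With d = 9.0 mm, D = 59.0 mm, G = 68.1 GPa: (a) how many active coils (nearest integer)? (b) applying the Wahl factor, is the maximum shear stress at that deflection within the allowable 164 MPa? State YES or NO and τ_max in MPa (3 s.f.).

(a) 14 coils; (b) NO, τ_max = 256 MPa

N_a = Gd⁴/(8D³k) = (68.1×10³)(9.0⁴)/(8·59.0³·19) = 14.31 → N_a = 14
Actual rate k = Gd⁴/(8D³·14) = 19.424 N/mm
Working load F = kδ = 19.424·52 = 1010.1 N
C = 59.0/9.0 = 6.5556; K_W = (4C−1)/(4C−4)+0.615/C = 1.2288
τ_max = K_W·8FD/(πd³) = 1.2288·208.17 = 255.8 MPa
τ_max > 164 MPa → exceeds allowable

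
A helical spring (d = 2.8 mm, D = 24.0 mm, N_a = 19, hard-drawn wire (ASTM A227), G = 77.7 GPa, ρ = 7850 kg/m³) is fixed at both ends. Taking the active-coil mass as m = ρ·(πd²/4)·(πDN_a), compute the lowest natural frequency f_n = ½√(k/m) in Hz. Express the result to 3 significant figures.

90.6 Hz

k = Gd⁴/(8D³N_a) = (77.7×10³)(2.8⁴)/(8·24.0³·19) = 2.2729 N/mm = 2272.9 N/m
Wire length L = πDN_a = π·24.0·19 = 1432.6 mm
m = ρ·(πd²/4)·L = 7850 × 6.1575×10⁻⁶ m² × 1.4326 m = 0.069245 kg
f_n = ½√(k/m) = 0.5·√(2272.9/0.069245) = 0.5·√(32824) = 90.586 Hz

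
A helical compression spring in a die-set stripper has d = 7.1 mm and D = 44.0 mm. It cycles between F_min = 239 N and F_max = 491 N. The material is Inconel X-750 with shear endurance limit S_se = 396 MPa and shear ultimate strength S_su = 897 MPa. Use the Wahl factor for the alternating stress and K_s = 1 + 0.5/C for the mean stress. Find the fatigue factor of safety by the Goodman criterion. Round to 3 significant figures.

3.82

C = D/d = 44.0/7.1 = 6.1972; K_W = (4C−1)/(4C−4)+0.615/C = 1.2435; K_s = 1+0.5/C = 1.0807
F_a = (F_max−F_min)/2 = 126 N; F_m = (F_max+F_min)/2 = 365 N
τ_a = K_W·8F_aD/(πd³) = 1.2435 × 39.445 = 49.051 MPa
τ_m = K_s·8F_mD/(πd³) = 1.0807 × 114.26 = 123.48 MPa
Goodman: 1/n_f = τ_a/S_se + τ_m/S_su = 49.051/396 + 123.48/897 = 0.12387 + 0.13766 = 0.26153
n_f = 1/0.26153 = 3.824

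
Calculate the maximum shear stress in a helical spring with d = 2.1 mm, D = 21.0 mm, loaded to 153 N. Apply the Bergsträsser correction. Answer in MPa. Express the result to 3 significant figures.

Spring index C = D/d = 21.0/2.1 = 10.0000
K_B = (4C+2)/(4C−3) = 42.000/37.000 = 1.1351
τ₀ = 8FD/(πd³) = 8·153·21.0/(π·2.1³) = 25704/29.094 = 883.47 MPa
τ_max = K·τ₀ = 1.1351 × 883.47 = 1002.9 MPa

1000 MPa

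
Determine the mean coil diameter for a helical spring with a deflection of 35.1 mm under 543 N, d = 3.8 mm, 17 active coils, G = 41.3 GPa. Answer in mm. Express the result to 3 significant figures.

Required rate k = F/δ = 543/35.1 = 15.47 N/mm
D = (Gd⁴/(8N_a·k))^(1/3) = (41.3×10³·3.8⁴/(8·17·15.47))^(1/3)
  = (4093.1)^(1/3) = 15.9962 mm

16.0 mm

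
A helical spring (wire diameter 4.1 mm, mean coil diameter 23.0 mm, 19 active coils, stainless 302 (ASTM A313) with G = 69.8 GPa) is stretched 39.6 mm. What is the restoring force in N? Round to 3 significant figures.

k = Gd⁴/(8D³N_a) = (69.8×10³)(4.1⁴)/(8·23.0³·19) = 10.665 N/mm
F = k·δ = 10.665 × 39.6 = 422.34 N

422 N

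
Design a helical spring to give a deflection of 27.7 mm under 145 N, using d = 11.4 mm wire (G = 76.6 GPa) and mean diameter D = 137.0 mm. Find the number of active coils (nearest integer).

12

Required rate k = F/δ = 145/27.7 = 5.2347 N/mm
N_a = Gd⁴/(8D³k) = (76.6×10³ × 11.4⁴)/(8 × 137.0³ × 5.2347)
    = 1.29374e+09 / 1.07681e+08 = 12.01 → 12 coils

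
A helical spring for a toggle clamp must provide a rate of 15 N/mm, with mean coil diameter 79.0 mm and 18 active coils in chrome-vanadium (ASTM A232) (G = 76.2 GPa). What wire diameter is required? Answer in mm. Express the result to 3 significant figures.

10.9 mm

d = (8D³N_a·k / G)^(1/4) = (8·79.0³·18·15 / (76.2×10³))^0.25
  = (13976)^0.25 = 10.8729 mm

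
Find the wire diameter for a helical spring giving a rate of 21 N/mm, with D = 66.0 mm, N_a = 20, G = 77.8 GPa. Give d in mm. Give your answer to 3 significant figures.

d = (8D³N_a·k / G)^(1/4) = (8·66.0³·20·21 / (77.8×10³))^0.25
  = (12416)^0.25 = 10.5560 mm

10.6 mm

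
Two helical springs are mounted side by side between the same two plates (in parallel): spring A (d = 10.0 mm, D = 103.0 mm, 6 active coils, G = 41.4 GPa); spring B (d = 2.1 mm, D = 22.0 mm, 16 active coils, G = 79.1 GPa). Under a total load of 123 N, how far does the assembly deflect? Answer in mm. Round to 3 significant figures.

k_A = Gd⁴/(8D³N_a) = (41.4×10³)(10.0⁴)/(8·103.0³·6) = 7.8931 N/mm
k_B = Gd⁴/(8D³N_a) = (79.1×10³)(2.1⁴)/(8·22.0³·16) = 1.1287 N/mm
Parallel: k_eq = 7.8931 + 1.1287 = 9.0218 N/mm
δ = F/k_eq = 123/9.0218 = 13.634 mm

13.6 mm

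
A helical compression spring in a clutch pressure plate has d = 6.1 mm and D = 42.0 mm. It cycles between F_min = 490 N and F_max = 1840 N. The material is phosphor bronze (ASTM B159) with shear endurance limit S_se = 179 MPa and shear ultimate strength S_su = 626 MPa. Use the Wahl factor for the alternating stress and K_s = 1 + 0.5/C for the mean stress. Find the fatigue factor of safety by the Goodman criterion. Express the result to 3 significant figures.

C = D/d = 42.0/6.1 = 6.8852; K_W = (4C−1)/(4C−4)+0.615/C = 1.2168; K_s = 1+0.5/C = 1.0726
F_a = (F_max−F_min)/2 = 675 N; F_m = (F_max+F_min)/2 = 1165 N
τ_a = K_W·8F_aD/(πd³) = 1.2168 × 318.06 = 387 MPa
τ_m = K_s·8F_mD/(πd³) = 1.0726 × 548.94 = 588.8 MPa
Goodman: 1/n_f = τ_a/S_se + τ_m/S_su = 387/179 + 588.8/626 = 2.16200 + 0.94058 = 3.1026
n_f = 1/3.1026 = 0.3223

0.322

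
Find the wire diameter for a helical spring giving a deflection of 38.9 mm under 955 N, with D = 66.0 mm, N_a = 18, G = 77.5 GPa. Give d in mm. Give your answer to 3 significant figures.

Required rate k = F/δ = 955/38.9 = 24.55 N/mm
d = (8D³N_a·k / G)^(1/4) = (8·66.0³·18·24.55 / (77.5×10³))^0.25
  = (13114)^0.25 = 10.7013 mm

10.7 mm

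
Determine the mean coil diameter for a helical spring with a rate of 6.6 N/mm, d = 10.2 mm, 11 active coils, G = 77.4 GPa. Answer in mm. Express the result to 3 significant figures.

D = (Gd⁴/(8N_a·k))^(1/3) = (77.4×10³·10.2⁴/(8·11·6.6))^(1/3)
  = (1.4425e+06)^(1/3) = 112.9896 mm

113 mm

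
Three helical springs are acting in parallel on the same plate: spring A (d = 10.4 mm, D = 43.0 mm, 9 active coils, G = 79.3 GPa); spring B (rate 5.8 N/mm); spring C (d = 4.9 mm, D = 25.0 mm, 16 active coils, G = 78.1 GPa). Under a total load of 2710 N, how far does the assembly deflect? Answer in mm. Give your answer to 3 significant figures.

k_A = Gd⁴/(8D³N_a) = (79.3×10³)(10.4⁴)/(8·43.0³·9) = 162.06 N/mm
k_C = Gd⁴/(8D³N_a) = (78.1×10³)(4.9⁴)/(8·25.0³·16) = 22.512 N/mm
Parallel: k_eq = 162.06 + 5.8 + 22.512 = 190.37 N/mm
δ = F/k_eq = 2710/190.37 = 14.236 mm

14.2 mm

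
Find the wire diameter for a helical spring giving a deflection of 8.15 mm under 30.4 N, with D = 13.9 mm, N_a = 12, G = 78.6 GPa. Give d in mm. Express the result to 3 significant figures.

1.87 mm

Required rate k = F/δ = 30.4/8.15 = 3.7301 N/mm
d = (8D³N_a·k / G)^(1/4) = (8·13.9³·12·3.7301 / (78.6×10³))^0.25
  = (12.235)^0.25 = 1.8703 mm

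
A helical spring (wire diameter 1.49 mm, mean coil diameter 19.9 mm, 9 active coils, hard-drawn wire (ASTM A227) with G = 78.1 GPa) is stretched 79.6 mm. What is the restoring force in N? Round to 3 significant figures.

k = Gd⁴/(8D³N_a) = (78.1×10³)(1.49⁴)/(8·19.9³·9) = 0.67843 N/mm
F = k·δ = 0.67843 × 79.6 = 54.003 N

54.0 N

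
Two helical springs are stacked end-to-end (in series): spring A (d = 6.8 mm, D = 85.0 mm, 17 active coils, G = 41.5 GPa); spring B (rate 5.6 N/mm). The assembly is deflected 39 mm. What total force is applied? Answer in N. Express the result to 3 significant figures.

k_A = Gd⁴/(8D³N_a) = (41.5×10³)(6.8⁴)/(8·85.0³·17) = 1.0624 N/mm
Series: 1/k_eq = 1/1.0624 + 1/5.6 = 1.1198; k_eq = 0.89299 N/mm
F = k_eq·δ = 0.89299·39 = 34.827 N

34.8 N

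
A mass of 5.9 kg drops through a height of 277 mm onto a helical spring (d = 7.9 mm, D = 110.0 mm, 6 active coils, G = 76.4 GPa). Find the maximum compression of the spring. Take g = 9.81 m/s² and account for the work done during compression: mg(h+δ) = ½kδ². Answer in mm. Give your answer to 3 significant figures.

k = Gd⁴/(8D³N_a) = (76.4×10³)(7.9⁴)/(8·110.0³·6) = 4.6578 N/mm
W = mg = 5.9 × 9.81 = 57.879 N
½kδ² − Wδ − Wh = 0 → δ = (W + √(W² + 2kWh))/k
δ = (57.879 + √(3350 + 149353))/4.6578 = (57.879 + 390.77)/4.6578 = 96.322 mm

96.3 mm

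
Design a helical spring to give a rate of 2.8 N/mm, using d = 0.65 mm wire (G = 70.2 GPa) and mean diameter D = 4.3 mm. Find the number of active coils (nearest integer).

7

N_a = Gd⁴/(8D³k) = (70.2×10³ × 0.65⁴)/(8 × 4.3³ × 2.8)
    = 12531.1 / 1780.96 = 7.036 → 7 coils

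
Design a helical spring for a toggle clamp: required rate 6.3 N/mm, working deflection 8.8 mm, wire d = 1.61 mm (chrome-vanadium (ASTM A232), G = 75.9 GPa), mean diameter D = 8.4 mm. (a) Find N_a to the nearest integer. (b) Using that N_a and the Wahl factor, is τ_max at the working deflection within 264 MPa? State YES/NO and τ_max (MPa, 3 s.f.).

N_a = Gd⁴/(8D³k) = (75.9×10³)(1.61⁴)/(8·8.4³·6.3) = 17.07 → N_a = 17
Actual rate k = Gd⁴/(8D³·17) = 6.3266 N/mm
Working load F = kδ = 6.3266·8.8 = 55.674 N
C = 8.4/1.61 = 5.2174; K_W = (4C−1)/(4C−4)+0.615/C = 1.2957
τ_max = K_W·8FD/(πd³) = 1.2957·285.36 = 369.74 MPa
τ_max > 264 MPa → exceeds allowable

(a) 17 coils; (b) NO, τ_max = 370 MPa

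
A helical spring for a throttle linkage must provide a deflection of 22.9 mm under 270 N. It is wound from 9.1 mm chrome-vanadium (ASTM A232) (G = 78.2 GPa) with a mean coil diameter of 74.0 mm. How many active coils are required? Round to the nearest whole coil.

Required rate k = F/δ = 270/22.9 = 11.79 N/mm
N_a = Gd⁴/(8D³k) = (78.2×10³ × 9.1⁴)/(8 × 74.0³ × 11.79)
    = 5.36256e+08 / 3.8222e+07 = 14.03 → 14 coils

14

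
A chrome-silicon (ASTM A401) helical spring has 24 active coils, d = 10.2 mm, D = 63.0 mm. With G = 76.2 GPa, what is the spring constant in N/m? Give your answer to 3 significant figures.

k = Gd⁴/(8D³N_a) = (76.2×10³ × 10.2⁴) / (8 × 63.0³ × 24)
  = 8.24813e+08 / 4.8009e+07 = 17.18 N/mm = 17180 N/m

17200 N/m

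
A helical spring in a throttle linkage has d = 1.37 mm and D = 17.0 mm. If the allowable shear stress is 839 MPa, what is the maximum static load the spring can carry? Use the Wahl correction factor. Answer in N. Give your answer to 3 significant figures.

44.7 N

C = D/d = 17.0/1.37 = 12.4088
K_W = (4C−1)/(4C−4) + 0.615/C = 48.635/45.635 + 0.0496 = 1.1153
τ_max = K·8FD/(πd³) → F_max = τ_allow·πd³/(8DK)
F_max = 839·π·1.37³/(8·17.0·1.1153) = 6777.6/151.68 = 44.683 N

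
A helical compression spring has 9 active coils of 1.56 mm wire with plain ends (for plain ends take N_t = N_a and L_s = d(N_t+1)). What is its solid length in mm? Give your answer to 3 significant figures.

15.6 mm

plain ends: N_t = N_a = 9
L_s = d·(N_t+1) = 1.56 × 10 = 15.6 mm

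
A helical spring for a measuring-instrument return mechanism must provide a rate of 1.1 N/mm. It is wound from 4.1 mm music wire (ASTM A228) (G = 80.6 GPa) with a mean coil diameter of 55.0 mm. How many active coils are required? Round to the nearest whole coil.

N_a = Gd⁴/(8D³k) = (80.6×10³ × 4.1⁴)/(8 × 55.0³ × 1.1)
    = 2.27756e+07 / 1.4641e+06 = 15.56 → 16 coils

16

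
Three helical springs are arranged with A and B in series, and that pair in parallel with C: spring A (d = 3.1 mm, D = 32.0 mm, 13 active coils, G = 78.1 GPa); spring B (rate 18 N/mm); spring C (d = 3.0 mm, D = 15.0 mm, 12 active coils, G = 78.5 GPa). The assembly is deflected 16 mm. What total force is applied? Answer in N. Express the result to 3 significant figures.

k_A = Gd⁴/(8D³N_a) = (78.1×10³)(3.1⁴)/(8·32.0³·13) = 2.1165 N/mm
k_C = Gd⁴/(8D³N_a) = (78.5×10³)(3.0⁴)/(8·15.0³·12) = 19.625 N/mm
Springs A,B series: k_AB = 1/(1/2.1165+1/18) = 1.8938 N/mm; parallel with C: k_eq = 1.8938+19.625 = 21.519 N/mm
F = k_eq·δ = 21.519·16 = 344.3 N

344 N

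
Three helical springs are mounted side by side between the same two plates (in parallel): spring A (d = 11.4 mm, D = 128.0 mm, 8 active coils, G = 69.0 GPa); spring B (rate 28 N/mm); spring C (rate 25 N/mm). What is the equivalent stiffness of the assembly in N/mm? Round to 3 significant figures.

61.7 N/mm

k_A = Gd⁴/(8D³N_a) = (69.0×10³)(11.4⁴)/(8·128.0³·8) = 8.6828 N/mm
Parallel: k_eq = 8.6828 + 28 + 25 = 61.683 N/mm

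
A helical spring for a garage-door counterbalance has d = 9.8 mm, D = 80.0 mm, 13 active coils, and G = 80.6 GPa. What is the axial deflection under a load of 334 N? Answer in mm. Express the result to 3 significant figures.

23.9 mm

k = Gd⁴/(8D³N_a) = (80.6×10³)(9.8⁴)/(8·80.0³·13) = 13.962 N/mm
δ = F/k = 334 / 13.962 = 23.923 mm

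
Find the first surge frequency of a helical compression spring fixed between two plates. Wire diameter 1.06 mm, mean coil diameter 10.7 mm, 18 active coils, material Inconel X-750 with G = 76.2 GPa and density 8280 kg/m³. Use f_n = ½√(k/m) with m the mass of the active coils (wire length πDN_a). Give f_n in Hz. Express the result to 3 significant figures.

176 Hz

k = Gd⁴/(8D³N_a) = (76.2×10³)(1.06⁴)/(8·10.7³·18) = 0.54534 N/mm = 545.34 N/m
Wire length L = πDN_a = π·10.7·18 = 605.07 mm
m = ρ·(πd²/4)·L = 8280 × 0.88247×10⁻⁶ m² × 0.60507 m = 0.0044212 kg
f_n = ½√(k/m) = 0.5·√(545.34/0.0044212) = 0.5·√(1.2335e+05) = 175.6 Hz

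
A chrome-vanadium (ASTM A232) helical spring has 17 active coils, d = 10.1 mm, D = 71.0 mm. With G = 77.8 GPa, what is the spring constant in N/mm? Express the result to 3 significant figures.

k = Gd⁴/(8D³N_a) = (77.8×10³ × 10.1⁴) / (8 × 71.0³ × 17)
  = 8.0959e+08 / 4.86759e+07 = 16.632 N/mm

16.6 N/mm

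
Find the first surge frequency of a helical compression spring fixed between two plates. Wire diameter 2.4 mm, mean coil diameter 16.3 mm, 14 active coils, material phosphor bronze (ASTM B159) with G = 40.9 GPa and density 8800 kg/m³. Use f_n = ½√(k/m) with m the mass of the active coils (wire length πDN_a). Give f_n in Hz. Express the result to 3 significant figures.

k = Gd⁴/(8D³N_a) = (40.9×10³)(2.4⁴)/(8·16.3³·14) = 2.7976 N/mm = 2797.6 N/m
Wire length L = πDN_a = π·16.3·14 = 716.91 mm
m = ρ·(πd²/4)·L = 8800 × 4.5239×10⁻⁶ m² × 0.71691 m = 0.02854 kg
f_n = ½√(k/m) = 0.5·√(2797.6/0.02854) = 0.5·√(98023) = 156.54 Hz

157 Hz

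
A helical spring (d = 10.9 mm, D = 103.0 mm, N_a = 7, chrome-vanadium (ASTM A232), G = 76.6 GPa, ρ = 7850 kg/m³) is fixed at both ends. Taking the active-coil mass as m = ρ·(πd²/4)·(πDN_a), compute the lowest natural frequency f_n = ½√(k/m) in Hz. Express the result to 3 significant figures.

k = Gd⁴/(8D³N_a) = (76.6×10³)(10.9⁴)/(8·103.0³·7) = 17.67 N/mm = 17670 N/m
Wire length L = πDN_a = π·103.0·7 = 2265.1 mm
m = ρ·(πd²/4)·L = 7850 × 93.313×10⁻⁶ m² × 2.2651 m = 1.6592 kg
f_n = ½√(k/m) = 0.5·√(17670/1.6592) = 0.5·√(10650) = 51.599 Hz

51.6 Hz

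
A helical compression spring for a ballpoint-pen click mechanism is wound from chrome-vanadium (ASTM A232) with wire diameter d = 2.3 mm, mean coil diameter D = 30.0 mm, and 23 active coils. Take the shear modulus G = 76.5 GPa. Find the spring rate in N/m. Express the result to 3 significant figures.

k = Gd⁴/(8D³N_a) = (76.5×10³ × 2.3⁴) / (8 × 30.0³ × 23)
  = 2.14078e+06 / 4.968e+06 = 0.43091 N/mm = 430.91 N/m

431 N/m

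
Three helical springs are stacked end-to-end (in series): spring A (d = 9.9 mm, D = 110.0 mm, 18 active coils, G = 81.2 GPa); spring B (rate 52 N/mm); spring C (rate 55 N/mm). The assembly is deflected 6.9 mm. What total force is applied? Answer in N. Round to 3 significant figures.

24.4 N

k_A = Gd⁴/(8D³N_a) = (81.2×10³)(9.9⁴)/(8·110.0³·18) = 4.0696 N/mm
Series: 1/k_eq = 1/4.0696 + 1/52 + 1/55 = 0.28313; k_eq = 3.5319 N/mm
F = k_eq·δ = 3.5319·6.9 = 24.37 N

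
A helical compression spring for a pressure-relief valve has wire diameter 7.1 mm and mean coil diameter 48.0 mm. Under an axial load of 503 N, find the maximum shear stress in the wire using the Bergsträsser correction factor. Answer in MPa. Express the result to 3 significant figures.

Spring index C = D/d = 48.0/7.1 = 6.7606
K_B = (4C+2)/(4C−3) = 29.042/24.042 = 1.2080
τ₀ = 8FD/(πd³) = 8·503·48.0/(π·7.1³) = 193152/1124.4 = 171.78 MPa
τ_max = K·τ₀ = 1.2080 × 171.78 = 207.51 MPa

208 MPa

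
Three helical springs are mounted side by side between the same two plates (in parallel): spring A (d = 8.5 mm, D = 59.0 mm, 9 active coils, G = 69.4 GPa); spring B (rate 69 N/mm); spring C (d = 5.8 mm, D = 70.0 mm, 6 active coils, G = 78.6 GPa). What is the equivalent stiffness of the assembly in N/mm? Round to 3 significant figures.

98.9 N/mm

k_A = Gd⁴/(8D³N_a) = (69.4×10³)(8.5⁴)/(8·59.0³·9) = 24.499 N/mm
k_C = Gd⁴/(8D³N_a) = (78.6×10³)(5.8⁴)/(8·70.0³·6) = 5.4026 N/mm
Parallel: k_eq = 24.499 + 69 + 5.4026 = 98.901 N/mm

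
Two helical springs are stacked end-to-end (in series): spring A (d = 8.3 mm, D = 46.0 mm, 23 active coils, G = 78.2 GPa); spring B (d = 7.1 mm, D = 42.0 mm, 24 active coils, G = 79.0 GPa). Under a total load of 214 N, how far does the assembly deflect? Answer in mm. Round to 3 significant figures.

k_A = Gd⁴/(8D³N_a) = (78.2×10³)(8.3⁴)/(8·46.0³·23) = 20.722 N/mm
k_B = Gd⁴/(8D³N_a) = (79.0×10³)(7.1⁴)/(8·42.0³·24) = 14.113 N/mm
Series: 1/k_eq = 1/20.722 + 1/14.113 = 0.11912; k_eq = 8.3952 N/mm
δ = F/k_eq = 214/8.3952 = 25.491 mm

25.5 mm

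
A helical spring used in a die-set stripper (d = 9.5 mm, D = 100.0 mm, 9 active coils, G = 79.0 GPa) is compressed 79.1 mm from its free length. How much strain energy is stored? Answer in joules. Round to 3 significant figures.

28.0 J

k = Gd⁴/(8D³N_a) = (79.0×10³)(9.5⁴)/(8·100.0³·9) = 8.9369 N/mm
U = ½kδ² = 0.5 × 8.9369 × 79.1² = 27958 N·mm = 27.958 J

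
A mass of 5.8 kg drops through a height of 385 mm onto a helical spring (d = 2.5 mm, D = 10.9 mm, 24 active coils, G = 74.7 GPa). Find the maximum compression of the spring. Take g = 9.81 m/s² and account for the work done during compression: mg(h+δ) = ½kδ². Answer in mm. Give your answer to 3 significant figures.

k = Gd⁴/(8D³N_a) = (74.7×10³)(2.5⁴)/(8·10.9³·24) = 11.735 N/mm
W = mg = 5.8 × 9.81 = 56.898 N
½kδ² − Wδ − Wh = 0 → δ = (W + √(W² + 2kWh))/k
δ = (56.898 + √(3237.4 + 514147))/11.735 = (56.898 + 719.29)/11.735 = 66.141 mm

66.1 mm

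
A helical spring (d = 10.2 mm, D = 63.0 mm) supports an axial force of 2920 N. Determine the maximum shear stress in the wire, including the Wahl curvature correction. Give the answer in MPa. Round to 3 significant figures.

Spring index C = D/d = 63.0/10.2 = 6.1765
K_W = (4C−1)/(4C−4) + 0.615/C = 23.706/20.706 + 0.0996 = 1.2445
τ₀ = 8FD/(πd³) = 8·2920·63.0/(π·10.2³) = 1.47168e+06/3333.9 = 441.43 MPa
τ_max = K·τ₀ = 1.2445 × 441.43 = 549.34 MPa

549 MPa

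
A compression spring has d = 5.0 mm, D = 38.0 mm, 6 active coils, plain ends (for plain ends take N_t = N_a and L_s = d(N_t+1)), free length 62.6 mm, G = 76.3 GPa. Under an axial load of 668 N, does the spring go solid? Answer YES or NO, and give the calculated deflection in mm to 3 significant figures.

YES, δ = 36.9 mm

k = Gd⁴/(8D³N_a) = (76.3×10³)(5.0⁴)/(8·38.0³·6) = 18.106 N/mm
N_t = 6; L_s = 5.0·7 = 35 mm; δ_solid = L₀ − L_s = 62.6 − 35 = 27.6 mm
δ = F/k = 668/18.106 = 36.895 mm
δ ≥ δ_solid → spring goes solid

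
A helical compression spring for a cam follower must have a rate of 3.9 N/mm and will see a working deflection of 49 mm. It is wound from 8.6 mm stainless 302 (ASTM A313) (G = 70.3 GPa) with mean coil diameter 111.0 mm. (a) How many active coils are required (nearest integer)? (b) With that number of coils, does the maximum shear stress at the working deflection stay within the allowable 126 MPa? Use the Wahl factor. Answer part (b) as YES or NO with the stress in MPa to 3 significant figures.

(a) 9 coils; (b) YES, τ_max = 94.4 MPa

N_a = Gd⁴/(8D³k) = (70.3×10³)(8.6⁴)/(8·111.0³·3.9) = 9.012 → N_a = 9
Actual rate k = Gd⁴/(8D³·9) = 3.9052 N/mm
Working load F = kδ = 3.9052·49 = 191.36 N
C = 111.0/8.6 = 12.9070; K_W = (4C−1)/(4C−4)+0.615/C = 1.1106
τ_max = K_W·8FD/(πd³) = 1.1106·85.038 = 94.446 MPa
τ_max ≤ 126 MPa → acceptable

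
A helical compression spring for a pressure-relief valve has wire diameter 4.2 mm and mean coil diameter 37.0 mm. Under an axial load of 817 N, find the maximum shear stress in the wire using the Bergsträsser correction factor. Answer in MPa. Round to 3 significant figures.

Spring index C = D/d = 37.0/4.2 = 8.8095
K_B = (4C+2)/(4C−3) = 37.238/32.238 = 1.1551
τ₀ = 8FD/(πd³) = 8·817·37.0/(π·4.2³) = 241832/232.75 = 1039 MPa
τ_max = K·τ₀ = 1.1551 × 1039 = 1200.1 MPa

1200 MPa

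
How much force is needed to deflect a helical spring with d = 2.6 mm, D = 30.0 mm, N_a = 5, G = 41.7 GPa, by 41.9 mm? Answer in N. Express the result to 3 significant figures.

k = Gd⁴/(8D³N_a) = (41.7×10³)(2.6⁴)/(8·30.0³·5) = 1.7644 N/mm
F = k·δ = 1.7644 × 41.9 = 73.93 N

73.9 N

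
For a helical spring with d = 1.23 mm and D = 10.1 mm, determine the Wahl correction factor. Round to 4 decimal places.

1.1789

C = D/d = 10.1/1.23 = 8.2114
K_W = (4C−1)/(4C−4) + 0.615/C = 31.846/28.846 + 0.0749 = 1.1789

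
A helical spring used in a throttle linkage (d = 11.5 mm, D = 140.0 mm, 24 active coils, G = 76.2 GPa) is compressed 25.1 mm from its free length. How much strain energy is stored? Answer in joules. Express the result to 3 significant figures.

k = Gd⁴/(8D³N_a) = (76.2×10³)(11.5⁴)/(8·140.0³·24) = 2.5297 N/mm
U = ½kδ² = 0.5 × 2.5297 × 25.1² = 796.85 N·mm = 0.79685 J

0.797 J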